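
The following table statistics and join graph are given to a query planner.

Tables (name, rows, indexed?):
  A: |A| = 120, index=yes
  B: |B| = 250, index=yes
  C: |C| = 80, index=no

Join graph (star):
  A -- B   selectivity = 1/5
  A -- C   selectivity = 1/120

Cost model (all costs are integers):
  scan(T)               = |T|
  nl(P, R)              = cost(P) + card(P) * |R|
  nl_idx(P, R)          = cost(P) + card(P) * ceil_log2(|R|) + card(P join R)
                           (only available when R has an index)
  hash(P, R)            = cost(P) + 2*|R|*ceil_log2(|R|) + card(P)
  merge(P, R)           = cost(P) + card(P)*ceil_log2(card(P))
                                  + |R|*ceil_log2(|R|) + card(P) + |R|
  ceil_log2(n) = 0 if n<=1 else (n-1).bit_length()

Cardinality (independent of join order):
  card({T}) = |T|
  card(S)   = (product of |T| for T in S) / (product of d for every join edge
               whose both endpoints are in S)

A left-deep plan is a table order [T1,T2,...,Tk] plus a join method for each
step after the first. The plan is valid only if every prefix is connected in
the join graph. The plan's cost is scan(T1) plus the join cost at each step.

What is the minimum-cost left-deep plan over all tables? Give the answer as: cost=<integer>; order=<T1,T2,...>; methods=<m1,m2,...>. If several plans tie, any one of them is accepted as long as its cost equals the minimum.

Selinger DP (subsets sized 1..n):
  {A}: scan cost=120, card=120
  {B}: scan cost=250, card=250
  {C}: scan cost=80, card=80
  {AB}: card=6000; try (A,hash)→2180, (B,merge)→3330, (A,merge)→3460, (B,hash)→4240, (B,nl_idx)→7080, (A,nl_idx)→8000 …(+2); best=2180 via (A,hash)
  {AC}: card=80; try (A,nl_idx)→720, (C,hash)→1360, (A,merge)→1680, (C,merge)→1720, (A,hash)→1840, (A,nl)→9680 …(+1); best=720 via (A,nl_idx)
  {ABC}: card=4000; try (B,merge)→3610, (B,hash)→4800, (B,nl_idx)→5360, (C,hash)→9300, (B,nl)→20720, (C,merge)→86820 …(+1); best=3610 via (B,merge)

cost=3610; order=C,A,B; methods=nl_idx,merge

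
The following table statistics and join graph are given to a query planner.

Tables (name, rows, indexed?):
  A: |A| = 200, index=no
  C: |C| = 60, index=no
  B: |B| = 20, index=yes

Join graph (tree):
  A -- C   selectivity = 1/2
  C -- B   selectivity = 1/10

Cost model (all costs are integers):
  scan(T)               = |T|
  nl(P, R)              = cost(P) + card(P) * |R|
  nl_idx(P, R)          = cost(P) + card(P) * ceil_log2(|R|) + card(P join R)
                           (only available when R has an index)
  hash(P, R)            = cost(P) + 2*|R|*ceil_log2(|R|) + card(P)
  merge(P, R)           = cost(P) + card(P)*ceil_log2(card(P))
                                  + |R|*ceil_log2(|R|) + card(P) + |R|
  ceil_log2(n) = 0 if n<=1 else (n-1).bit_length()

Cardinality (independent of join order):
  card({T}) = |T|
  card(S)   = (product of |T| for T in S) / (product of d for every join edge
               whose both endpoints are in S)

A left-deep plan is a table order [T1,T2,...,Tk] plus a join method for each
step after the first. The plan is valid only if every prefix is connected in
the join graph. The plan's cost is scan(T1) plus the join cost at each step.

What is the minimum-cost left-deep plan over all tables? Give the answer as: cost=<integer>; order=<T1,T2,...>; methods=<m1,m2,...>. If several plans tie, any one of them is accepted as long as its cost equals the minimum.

cost=3080; order=C,B,A; methods=hash,merge

Selinger DP (subsets sized 1..n):
  {A}: scan cost=200, card=200
  {C}: scan cost=60, card=60
  {B}: scan cost=20, card=20
  {AC}: card=6000; try (C,hash)→1120, (A,merge)→2280, (C,merge)→2420, (A,hash)→3320, (A,nl)→12060, (C,nl)→12200; best=1120 via (C,hash)
  {BC}: card=120; try (B,hash)→320, (B,nl_idx)→480, (C,merge)→560, (B,merge)→600, (C,hash)→760, (C,nl)→1220 …(+1); best=320 via (B,hash)
  {ABC}: card=12000; try (A,merge)→3080, (A,hash)→3640, (B,hash)→7320, (A,nl)→24320, (B,nl_idx)→43120, (B,merge)→85240 …(+1); best=3080 via (A,merge)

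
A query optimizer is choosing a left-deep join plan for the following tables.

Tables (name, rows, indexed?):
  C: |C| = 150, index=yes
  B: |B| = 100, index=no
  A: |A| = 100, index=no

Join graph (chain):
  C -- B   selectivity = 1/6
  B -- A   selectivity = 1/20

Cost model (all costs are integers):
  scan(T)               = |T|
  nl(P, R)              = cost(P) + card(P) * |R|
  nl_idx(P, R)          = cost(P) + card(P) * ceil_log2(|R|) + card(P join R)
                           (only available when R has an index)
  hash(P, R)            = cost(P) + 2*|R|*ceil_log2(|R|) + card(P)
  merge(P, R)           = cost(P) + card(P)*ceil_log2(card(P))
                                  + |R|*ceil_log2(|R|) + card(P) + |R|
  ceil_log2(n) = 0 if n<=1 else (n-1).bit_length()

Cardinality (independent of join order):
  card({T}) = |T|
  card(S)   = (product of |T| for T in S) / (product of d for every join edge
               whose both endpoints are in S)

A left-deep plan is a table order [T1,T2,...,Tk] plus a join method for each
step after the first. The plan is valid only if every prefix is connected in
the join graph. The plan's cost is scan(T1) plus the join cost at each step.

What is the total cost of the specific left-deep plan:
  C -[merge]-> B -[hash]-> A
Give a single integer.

step 1: scan C: cost=150, card=150
step 2: join B via merge
    card(P join B) = 150*100/(6) = 2500
    cost = 150 + 150*8 + 100*7 + 150 + 100 = 2300
step 3: join A via hash
    card(P join A) = 2500*100/(20) = 12500
    cost = 2300 + 2*100*7 + 2500 = 6200

6200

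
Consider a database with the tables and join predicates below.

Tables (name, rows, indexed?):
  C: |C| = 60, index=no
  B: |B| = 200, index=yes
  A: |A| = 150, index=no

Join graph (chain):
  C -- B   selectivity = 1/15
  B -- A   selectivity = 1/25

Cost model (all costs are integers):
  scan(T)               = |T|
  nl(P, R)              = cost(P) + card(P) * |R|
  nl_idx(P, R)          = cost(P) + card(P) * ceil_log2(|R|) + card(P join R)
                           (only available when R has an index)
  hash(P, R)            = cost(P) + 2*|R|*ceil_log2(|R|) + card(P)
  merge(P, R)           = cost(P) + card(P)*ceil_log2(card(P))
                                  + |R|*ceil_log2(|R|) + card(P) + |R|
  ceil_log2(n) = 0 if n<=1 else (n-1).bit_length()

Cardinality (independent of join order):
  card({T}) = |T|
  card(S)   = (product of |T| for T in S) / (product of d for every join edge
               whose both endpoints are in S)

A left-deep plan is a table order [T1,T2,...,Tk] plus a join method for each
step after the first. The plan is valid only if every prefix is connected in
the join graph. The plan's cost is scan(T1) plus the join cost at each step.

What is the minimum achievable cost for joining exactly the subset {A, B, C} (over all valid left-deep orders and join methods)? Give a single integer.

Selinger DP over subsets of {A,B,C}:
  {C}: scan cost=60, card=60
  {B}: scan cost=200, card=200
  {A}: scan cost=150, card=150
  {BC}: card=800; try (C,hash)→1120, (B,nl_idx)→1340, (B,merge)→2280, (C,merge)→2420, (B,hash)→3320, (B,nl)→12060 …(+1); best=1120 via (C,hash)
  {AB}: card=1200; try (B,nl_idx)→2550, (A,hash)→2800, (B,merge)→3300, (A,merge)→3350, (B,hash)→3500, (B,nl)→30150 …(+1); best=2550 via (B,nl_idx)
  {ABC}: card=4800; try (A,hash)→4320, (C,hash)→4470, (A,merge)→11270, (C,merge)→17370, (C,nl)→74550, (A,nl)→121120; best=4320 via (A,hash)

4320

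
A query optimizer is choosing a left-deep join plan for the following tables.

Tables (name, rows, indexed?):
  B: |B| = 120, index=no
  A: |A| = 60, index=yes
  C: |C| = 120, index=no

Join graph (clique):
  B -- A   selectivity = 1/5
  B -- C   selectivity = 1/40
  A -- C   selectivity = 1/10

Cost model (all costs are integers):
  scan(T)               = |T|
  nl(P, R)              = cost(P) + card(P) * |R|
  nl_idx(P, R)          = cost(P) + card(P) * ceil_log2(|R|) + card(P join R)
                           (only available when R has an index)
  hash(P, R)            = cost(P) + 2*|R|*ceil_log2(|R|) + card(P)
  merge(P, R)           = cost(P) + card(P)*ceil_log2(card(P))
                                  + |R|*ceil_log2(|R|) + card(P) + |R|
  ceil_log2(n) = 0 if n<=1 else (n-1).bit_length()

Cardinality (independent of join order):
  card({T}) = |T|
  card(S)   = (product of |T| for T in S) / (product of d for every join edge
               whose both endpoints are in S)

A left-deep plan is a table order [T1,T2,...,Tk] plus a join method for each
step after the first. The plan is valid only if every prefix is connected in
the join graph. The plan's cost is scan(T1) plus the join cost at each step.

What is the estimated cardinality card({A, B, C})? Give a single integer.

Tables in S: A(60), B(120), C(120)
Edges inside S: B-A(d=5), B-C(d=40), A-C(d=10)
numerator = 60 * 120 * 120 = 864000
denominator = 5 * 40 * 10 = 2000
card(S) = 864000 / 2000 = 432

432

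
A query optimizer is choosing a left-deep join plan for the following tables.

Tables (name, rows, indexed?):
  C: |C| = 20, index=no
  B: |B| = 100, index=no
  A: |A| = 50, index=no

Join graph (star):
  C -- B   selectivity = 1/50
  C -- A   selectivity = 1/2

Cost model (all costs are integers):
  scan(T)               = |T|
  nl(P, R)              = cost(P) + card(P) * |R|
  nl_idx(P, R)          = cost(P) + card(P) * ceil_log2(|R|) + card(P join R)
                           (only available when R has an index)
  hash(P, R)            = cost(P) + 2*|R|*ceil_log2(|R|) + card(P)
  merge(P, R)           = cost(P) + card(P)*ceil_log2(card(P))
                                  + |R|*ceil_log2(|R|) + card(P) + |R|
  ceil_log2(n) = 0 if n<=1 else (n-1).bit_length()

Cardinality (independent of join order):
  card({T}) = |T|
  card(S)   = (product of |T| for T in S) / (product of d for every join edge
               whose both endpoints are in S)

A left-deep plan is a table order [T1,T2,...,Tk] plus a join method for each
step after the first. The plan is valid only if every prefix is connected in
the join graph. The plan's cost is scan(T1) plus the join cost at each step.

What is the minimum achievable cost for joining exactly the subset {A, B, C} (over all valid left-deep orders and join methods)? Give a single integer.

Selinger DP over subsets of {A,B,C}:
  {C}: scan cost=20, card=20
  {B}: scan cost=100, card=100
  {A}: scan cost=50, card=50
  {BC}: card=40; try (C,hash)→400, (B,merge)→940, (C,merge)→1020, (B,hash)→1440, (B,nl)→2020, (C,nl)→2100; best=400 via (C,hash)
  {AC}: card=500; try (C,hash)→300, (A,merge)→490, (C,merge)→520, (A,hash)→640, (A,nl)→1020, (C,nl)→1050; best=300 via (C,hash)
  {ABC}: card=1000; try (A,merge)→1030, (A,hash)→1040, (B,hash)→2200, (A,nl)→2400, (B,merge)→6100, (B,nl)→50300; best=1030 via (A,merge)

1030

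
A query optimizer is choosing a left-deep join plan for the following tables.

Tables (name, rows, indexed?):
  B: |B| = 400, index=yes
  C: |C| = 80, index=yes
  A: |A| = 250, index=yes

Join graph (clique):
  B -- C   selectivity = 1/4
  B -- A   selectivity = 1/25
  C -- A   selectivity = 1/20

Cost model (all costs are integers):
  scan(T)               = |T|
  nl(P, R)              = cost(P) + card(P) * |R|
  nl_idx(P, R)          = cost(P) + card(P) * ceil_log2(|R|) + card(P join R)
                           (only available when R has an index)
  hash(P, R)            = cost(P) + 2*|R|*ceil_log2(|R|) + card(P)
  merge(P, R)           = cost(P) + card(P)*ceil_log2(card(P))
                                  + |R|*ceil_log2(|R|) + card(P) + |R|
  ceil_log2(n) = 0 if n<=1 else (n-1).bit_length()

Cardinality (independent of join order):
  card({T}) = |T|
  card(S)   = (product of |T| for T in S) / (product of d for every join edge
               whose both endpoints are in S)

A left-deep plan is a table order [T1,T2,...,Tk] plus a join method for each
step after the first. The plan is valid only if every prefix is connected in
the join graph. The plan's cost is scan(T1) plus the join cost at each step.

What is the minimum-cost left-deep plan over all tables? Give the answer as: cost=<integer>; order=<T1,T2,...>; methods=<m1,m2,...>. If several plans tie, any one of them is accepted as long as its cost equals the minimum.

cost=9820; order=A,C,B; methods=hash,hash

Selinger DP (subsets sized 1..n):
  {B}: scan cost=400, card=400
  {C}: scan cost=80, card=80
  {A}: scan cost=250, card=250
  {BC}: card=8000; try (C,hash)→1920, (B,merge)→4720, (C,merge)→5040, (B,hash)→7360, (B,nl_idx)→8800, (C,nl_idx)→11200 …(+2); best=1920 via (C,hash)
  {AB}: card=4000; try (A,hash)→4800, (B,merge)→6500, (B,nl_idx)→6500, (A,merge)→6650, (A,nl_idx)→7600, (B,hash)→7700 …(+2); best=4800 via (A,hash)
  {AC}: card=1000; try (C,hash)→1620, (A,nl_idx)→1720, (A,merge)→2970, (C,nl_idx)→3000, (C,merge)→3140, (A,hash)→4160 …(+2); best=1620 via (C,hash)
  {ABC}: card=4000; try (B,hash)→9820, (C,hash)→9920, (A,hash)→13920, (B,nl_idx)→14620, (B,merge)→16620, (C,nl_idx)→36800 …(+6); best=9820 via (B,hash)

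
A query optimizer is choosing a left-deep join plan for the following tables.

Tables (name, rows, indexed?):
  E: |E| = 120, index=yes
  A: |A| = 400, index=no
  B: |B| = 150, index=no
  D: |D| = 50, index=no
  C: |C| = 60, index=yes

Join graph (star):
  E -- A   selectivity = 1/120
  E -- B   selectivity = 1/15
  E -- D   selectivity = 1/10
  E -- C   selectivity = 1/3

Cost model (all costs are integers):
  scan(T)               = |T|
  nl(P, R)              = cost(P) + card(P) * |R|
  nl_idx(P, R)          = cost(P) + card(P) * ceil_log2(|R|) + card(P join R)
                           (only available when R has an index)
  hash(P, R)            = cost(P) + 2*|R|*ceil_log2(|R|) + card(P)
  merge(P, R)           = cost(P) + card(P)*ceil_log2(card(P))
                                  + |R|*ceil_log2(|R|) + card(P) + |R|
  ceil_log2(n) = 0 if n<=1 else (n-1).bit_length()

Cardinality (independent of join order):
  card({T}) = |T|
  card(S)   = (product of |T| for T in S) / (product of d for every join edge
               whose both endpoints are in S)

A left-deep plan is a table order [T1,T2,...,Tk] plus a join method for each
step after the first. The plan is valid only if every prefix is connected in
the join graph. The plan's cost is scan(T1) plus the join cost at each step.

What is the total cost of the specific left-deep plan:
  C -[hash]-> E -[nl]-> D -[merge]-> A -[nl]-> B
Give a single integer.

step 1: scan C: cost=60, card=60
step 2: join E via hash
    card(P join E) = 60*120/(3) = 2400
    cost = 60 + 2*120*7 + 60 = 1800
step 3: join D via nl
    card(P join D) = 2400*50/(10) = 12000
    cost = 1800 + 2400*50 = 121800
step 4: join A via merge
    card(P join A) = 12000*400/(120) = 40000
    cost = 121800 + 12000*14 + 400*9 + 12000 + 400 = 305800
step 5: join B via nl
    card(P join B) = 40000*150/(15) = 400000
    cost = 305800 + 40000*150 = 6305800

6305800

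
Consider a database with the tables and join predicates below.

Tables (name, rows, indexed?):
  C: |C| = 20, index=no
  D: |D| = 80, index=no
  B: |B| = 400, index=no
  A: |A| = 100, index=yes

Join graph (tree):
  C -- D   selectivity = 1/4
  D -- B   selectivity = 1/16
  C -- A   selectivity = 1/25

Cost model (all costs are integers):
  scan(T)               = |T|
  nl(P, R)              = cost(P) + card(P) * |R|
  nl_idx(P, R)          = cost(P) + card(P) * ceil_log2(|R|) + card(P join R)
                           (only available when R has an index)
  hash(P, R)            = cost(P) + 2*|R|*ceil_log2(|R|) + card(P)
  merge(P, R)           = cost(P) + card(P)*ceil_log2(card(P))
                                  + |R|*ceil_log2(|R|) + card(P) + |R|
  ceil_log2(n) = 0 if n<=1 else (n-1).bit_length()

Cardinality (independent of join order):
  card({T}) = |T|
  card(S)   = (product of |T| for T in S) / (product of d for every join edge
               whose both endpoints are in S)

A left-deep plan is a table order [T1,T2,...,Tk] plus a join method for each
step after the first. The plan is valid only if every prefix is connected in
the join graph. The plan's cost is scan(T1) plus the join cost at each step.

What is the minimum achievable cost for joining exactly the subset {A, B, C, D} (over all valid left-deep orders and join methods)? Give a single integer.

10240

Selinger DP over subsets of {A,B,C,D}:
  {C}: scan cost=20, card=20
  {D}: scan cost=80, card=80
  {B}: scan cost=400, card=400
  {A}: scan cost=100, card=100
  {CD}: card=400; try (C,hash)→360, (D,merge)→780, (C,merge)→840, (D,hash)→1160, (D,nl)→1620, (C,nl)→1680; best=360 via (C,hash)
  {AC}: card=80; try (A,nl_idx)→240, (C,hash)→400, (A,merge)→940, (C,merge)→1020, (A,hash)→1440, (A,nl)→2020 …(+1); best=240 via (A,nl_idx)
  {BD}: card=2000; try (D,hash)→1920, (B,merge)→4720, (D,merge)→5040, (B,hash)→7360, (B,nl)→32080, (D,nl)→32400; best=1920 via (D,hash)
  {BCD}: card=10000; try (C,hash)→4120, (B,hash)→7960, (B,merge)→8360, (C,merge)→26040, (C,nl)→41920, (B,nl)→160360; best=4120 via (C,hash)
  {ACD}: card=1600; try (D,hash)→1440, (D,merge)→1520, (A,hash)→2160, (A,nl_idx)→4760, (A,merge)→5160, (D,nl)→6640 …(+1); best=1440 via (D,hash)
  {ABCD}: card=40000; try (B,hash)→10240, (A,hash)→15520, (B,merge)→24640, (A,nl_idx)→114120, (A,merge)→154920, (B,nl)→641440 …(+1); best=10240 via (B,hash)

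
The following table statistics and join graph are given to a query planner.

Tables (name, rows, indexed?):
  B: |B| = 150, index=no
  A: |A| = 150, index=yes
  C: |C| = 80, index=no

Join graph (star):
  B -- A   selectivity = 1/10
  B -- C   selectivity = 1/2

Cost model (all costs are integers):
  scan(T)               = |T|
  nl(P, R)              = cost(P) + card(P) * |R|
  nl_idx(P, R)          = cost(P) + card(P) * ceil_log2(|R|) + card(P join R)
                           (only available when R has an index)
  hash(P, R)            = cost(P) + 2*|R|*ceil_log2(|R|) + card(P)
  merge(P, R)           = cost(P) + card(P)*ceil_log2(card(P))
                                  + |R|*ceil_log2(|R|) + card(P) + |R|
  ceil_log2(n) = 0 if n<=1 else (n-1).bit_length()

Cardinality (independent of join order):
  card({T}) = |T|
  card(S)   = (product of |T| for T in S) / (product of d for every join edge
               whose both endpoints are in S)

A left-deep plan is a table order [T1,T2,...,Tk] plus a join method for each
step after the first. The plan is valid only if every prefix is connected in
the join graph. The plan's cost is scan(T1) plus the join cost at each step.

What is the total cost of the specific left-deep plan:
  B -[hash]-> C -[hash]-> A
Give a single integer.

step 1: scan B: cost=150, card=150
step 2: join C via hash
    card(P join C) = 150*80/(2) = 6000
    cost = 150 + 2*80*7 + 150 = 1420
step 3: join A via hash
    card(P join A) = 6000*150/(10) = 90000
    cost = 1420 + 2*150*8 + 6000 = 9820

9820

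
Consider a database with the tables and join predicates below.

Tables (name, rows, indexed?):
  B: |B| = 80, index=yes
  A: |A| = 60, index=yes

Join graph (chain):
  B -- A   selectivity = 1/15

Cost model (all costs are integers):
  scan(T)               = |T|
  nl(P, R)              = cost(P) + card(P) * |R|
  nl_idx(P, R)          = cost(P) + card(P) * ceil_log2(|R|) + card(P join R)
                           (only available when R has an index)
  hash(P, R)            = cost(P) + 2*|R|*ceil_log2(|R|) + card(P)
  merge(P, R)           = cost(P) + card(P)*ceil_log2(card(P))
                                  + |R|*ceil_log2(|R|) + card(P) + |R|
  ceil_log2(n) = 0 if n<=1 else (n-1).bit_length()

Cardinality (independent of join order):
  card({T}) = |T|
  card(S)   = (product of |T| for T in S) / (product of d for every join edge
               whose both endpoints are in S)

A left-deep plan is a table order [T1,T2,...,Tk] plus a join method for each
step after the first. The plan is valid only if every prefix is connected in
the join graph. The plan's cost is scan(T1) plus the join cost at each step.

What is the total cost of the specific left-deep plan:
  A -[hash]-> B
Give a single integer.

1240

step 1: scan A: cost=60, card=60
step 2: join B via hash
    card(P join B) = 60*80/(15) = 320
    cost = 60 + 2*80*7 + 60 = 1240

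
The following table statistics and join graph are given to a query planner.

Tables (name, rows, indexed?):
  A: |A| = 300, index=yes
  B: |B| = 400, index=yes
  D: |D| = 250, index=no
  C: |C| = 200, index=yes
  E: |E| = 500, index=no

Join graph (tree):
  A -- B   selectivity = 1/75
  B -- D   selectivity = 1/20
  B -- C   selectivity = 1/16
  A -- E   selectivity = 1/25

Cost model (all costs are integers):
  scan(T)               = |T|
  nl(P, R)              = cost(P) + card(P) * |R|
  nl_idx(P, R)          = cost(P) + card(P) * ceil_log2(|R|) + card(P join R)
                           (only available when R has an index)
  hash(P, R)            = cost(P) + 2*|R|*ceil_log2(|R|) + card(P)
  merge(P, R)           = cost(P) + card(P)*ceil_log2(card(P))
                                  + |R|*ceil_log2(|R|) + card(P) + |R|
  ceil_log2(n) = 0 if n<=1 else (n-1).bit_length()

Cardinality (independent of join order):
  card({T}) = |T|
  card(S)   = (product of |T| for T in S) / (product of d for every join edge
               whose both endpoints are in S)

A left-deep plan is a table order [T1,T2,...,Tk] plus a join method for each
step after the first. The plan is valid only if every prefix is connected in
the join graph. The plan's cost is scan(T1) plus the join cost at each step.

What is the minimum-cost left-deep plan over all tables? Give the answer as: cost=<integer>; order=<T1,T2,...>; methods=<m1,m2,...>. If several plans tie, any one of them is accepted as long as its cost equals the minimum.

Selinger DP (subsets sized 1..n):
  {A}: scan cost=300, card=300
  {B}: scan cost=400, card=400
  {D}: scan cost=250, card=250
  {C}: scan cost=200, card=200
  {E}: scan cost=500, card=500
  {AB}: card=1600; try (B,nl_idx)→4600, (A,nl_idx)→5600, (A,hash)→6200, (B,merge)→7300, (A,merge)→7400, (B,hash)→7800 …(+2); best=4600 via (B,nl_idx)
  {AE}: card=6000; try (A,hash)→6400, (E,merge)→8300, (A,merge)→8500, (E,hash)→9600, (A,nl_idx)→11000, (E,nl)→150300 …(+1); best=6400 via (A,hash)
  {BD}: card=5000; try (D,hash)→4800, (B,merge)→6500, (D,merge)→6650, (B,nl_idx)→7500, (B,hash)→7700, (B,nl)→100250 …(+1); best=4800 via (D,hash)
  {BC}: card=5000; try (C,hash)→4000, (B,merge)→6000, (C,merge)→6200, (B,nl_idx)→7000, (B,hash)→7600, (C,nl_idx)→8600 …(+2); best=4000 via (C,hash)
  {ABD}: card=20000; try (D,hash)→10200, (A,hash)→15200, (D,merge)→26050, (A,nl_idx)→69800, (A,merge)→77800, (D,nl)→404600 …(+1); best=10200 via (D,hash)
  {ABC}: card=20000; try (C,hash)→9400, (A,hash)→14400, (C,merge)→25600, (C,nl_idx)→37400, (A,nl_idx)→69000, (A,merge)→77000 …(+2); best=9400 via (C,hash)
  {ABE}: card=32000; try (E,hash)→15200, (B,hash)→19600, (E,merge)→28800, (B,nl_idx)→92400, (B,merge)→94400, (E,nl)→804600 …(+1); best=15200 via (E,hash)
  {BCD}: card=62500; try (D,hash)→13000, (C,hash)→13000, (D,merge)→76250, (C,merge)→76600, (C,nl_idx)→107300, (C,nl)→1004800 …(+1); best=13000 via (D,hash)
  {ABCD}: card=250000; try (D,hash)→33400, (C,hash)→33400, (A,hash)→80900, (D,merge)→331650, (C,merge)→332000, (C,nl_idx)→420200 …(+5); best=33400 via (D,hash)
  {ABDE}: card=400000; try (E,hash)→39200, (D,hash)→51200, (E,merge)→335200, (D,merge)→529450, (D,nl)→8015200, (E,nl)→10010200; best=39200 via (E,hash)
  {ABCE}: card=400000; try (E,hash)→38400, (C,hash)→50400, (E,merge)→334400, (C,merge)→529000, (C,nl_idx)→671200, (C,nl)→6415200 …(+1); best=38400 via (E,hash)
  {ABCDE}: card=5000000; try (E,hash)→292400, (D,hash)→442400, (C,hash)→442400, (E,merge)→4788400, (D,merge)→8040650, (C,merge)→8041000 …(+4); best=292400 via (E,hash)

cost=292400; order=A,B,C,D,E; methods=nl_idx,hash,hash,hash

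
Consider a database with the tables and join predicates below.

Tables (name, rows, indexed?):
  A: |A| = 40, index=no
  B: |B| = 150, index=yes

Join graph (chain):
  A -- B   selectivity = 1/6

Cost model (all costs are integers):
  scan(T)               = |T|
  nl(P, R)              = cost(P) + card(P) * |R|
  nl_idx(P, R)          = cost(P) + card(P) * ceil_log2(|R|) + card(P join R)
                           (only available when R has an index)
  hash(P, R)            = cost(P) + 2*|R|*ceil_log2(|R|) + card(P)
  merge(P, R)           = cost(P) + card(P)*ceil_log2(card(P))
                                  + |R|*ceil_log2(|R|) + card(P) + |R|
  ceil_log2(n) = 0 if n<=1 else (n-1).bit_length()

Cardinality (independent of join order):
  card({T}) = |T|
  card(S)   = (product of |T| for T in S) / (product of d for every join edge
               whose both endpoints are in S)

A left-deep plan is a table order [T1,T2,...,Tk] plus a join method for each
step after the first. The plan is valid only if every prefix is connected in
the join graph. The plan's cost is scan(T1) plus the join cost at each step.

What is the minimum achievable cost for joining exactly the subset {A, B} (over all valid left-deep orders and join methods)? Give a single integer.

780

Selinger DP over subsets of {A,B}:
  {A}: scan cost=40, card=40
  {B}: scan cost=150, card=150
  {AB}: card=1000; try (A,hash)→780, (B,nl_idx)→1360, (B,merge)→1670, (A,merge)→1780, (B,hash)→2480, (B,nl)→6040 …(+1); best=780 via (A,hash)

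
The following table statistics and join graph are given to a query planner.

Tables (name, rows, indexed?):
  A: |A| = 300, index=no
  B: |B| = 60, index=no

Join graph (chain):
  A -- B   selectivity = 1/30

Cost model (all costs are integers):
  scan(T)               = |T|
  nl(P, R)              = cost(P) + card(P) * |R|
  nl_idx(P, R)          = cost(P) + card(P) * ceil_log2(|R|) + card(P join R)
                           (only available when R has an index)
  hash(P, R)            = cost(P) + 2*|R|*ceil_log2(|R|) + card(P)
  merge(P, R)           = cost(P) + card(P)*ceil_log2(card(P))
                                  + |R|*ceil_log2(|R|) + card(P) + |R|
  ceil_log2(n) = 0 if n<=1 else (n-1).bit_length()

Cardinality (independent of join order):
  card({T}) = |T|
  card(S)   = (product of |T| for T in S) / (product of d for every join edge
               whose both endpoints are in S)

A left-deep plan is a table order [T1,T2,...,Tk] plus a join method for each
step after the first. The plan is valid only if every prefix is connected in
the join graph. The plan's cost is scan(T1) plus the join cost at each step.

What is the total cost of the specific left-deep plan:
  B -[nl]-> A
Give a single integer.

step 1: scan B: cost=60, card=60
step 2: join A via nl
    card(P join A) = 60*300/(30) = 600
    cost = 60 + 60*300 = 18060

18060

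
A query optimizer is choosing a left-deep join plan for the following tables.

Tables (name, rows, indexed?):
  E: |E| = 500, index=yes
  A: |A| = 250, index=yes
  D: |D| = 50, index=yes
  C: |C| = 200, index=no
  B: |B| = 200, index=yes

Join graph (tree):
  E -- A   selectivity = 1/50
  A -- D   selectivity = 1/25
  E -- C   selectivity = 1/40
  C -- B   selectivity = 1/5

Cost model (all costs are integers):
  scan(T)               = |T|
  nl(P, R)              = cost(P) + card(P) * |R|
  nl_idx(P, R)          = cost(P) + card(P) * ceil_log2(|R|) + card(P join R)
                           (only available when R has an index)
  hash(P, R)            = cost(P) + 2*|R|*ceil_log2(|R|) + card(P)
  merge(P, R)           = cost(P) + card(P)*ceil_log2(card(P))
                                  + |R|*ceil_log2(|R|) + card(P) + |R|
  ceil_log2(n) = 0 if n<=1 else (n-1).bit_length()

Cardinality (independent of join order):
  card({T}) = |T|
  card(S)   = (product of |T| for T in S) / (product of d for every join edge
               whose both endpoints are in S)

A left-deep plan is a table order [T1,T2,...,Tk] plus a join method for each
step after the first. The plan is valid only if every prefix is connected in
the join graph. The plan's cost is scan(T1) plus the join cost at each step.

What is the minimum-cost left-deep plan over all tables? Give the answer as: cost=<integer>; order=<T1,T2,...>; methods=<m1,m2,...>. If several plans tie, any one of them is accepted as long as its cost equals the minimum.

Selinger DP (subsets sized 1..n):
  {E}: scan cost=500, card=500
  {A}: scan cost=250, card=250
  {D}: scan cost=50, card=50
  {C}: scan cost=200, card=200
  {B}: scan cost=200, card=200
  {AE}: card=2500; try (E,nl_idx)→5000, (A,hash)→5000, (A,nl_idx)→7000, (E,merge)→7500, (A,merge)→7750, (E,hash)→9500 …(+2); best=5000 via (E,nl_idx)
  {CE}: card=2500; try (C,hash)→4200, (E,nl_idx)→4500, (E,merge)→7000, (C,merge)→7300, (E,hash)→9400, (E,nl)→100200 …(+1); best=4200 via (C,hash)
  {AD}: card=500; try (A,nl_idx)→950, (D,hash)→1100, (D,nl_idx)→2250, (A,merge)→2650, (D,merge)→2850, (A,hash)→4100 …(+2); best=950 via (A,nl_idx)
  {BC}: card=8000; try (C,hash)→3600, (B,hash)→3600, (C,merge)→3800, (B,merge)→3800, (B,nl_idx)→9800, (C,nl)→40200 …(+1); best=3600 via (C,hash)
  {ADE}: card=5000; try (D,hash)→8100, (E,hash)→10450, (E,nl_idx)→10450, (E,merge)→10950, (D,nl_idx)→25000, (D,merge)→37850 …(+2); best=8100 via (D,hash)
  {ACE}: card=12500; try (C,hash)→10700, (A,hash)→10700, (A,nl_idx)→36700, (A,merge)→38950, (C,merge)→39300, (C,nl)→505000 …(+1); best=10700 via (C,hash)
  {BCE}: card=100000; try (B,hash)→9900, (E,hash)→20600, (B,merge)→38500, (E,merge)→120600, (B,nl_idx)→124200, (E,nl_idx)→175600 …(+2); best=9900 via (B,hash)
  {ACDE}: card=25000; try (C,hash)→16300, (D,hash)→23800, (C,merge)→79900, (D,nl_idx)→110700, (D,merge)→198550, (D,nl)→635700 …(+1); best=16300 via (C,hash)
  {ABCE}: card=500000; try (B,hash)→26400, (A,hash)→113900, (B,merge)→200000, (B,nl_idx)→610700, (A,nl_idx)→1309900, (A,merge)→1812150 …(+2); best=26400 via (B,hash)
  {ABCDE}: card=1000000; try (B,hash)→44500, (B,merge)→418100, (D,hash)→527000, (B,nl_idx)→1216300, (D,nl_idx)→4026400, (B,nl)→5016300 …(+2); best=44500 via (B,hash)

cost=44500; order=A,E,D,C,B; methods=nl_idx,hash,hash,hash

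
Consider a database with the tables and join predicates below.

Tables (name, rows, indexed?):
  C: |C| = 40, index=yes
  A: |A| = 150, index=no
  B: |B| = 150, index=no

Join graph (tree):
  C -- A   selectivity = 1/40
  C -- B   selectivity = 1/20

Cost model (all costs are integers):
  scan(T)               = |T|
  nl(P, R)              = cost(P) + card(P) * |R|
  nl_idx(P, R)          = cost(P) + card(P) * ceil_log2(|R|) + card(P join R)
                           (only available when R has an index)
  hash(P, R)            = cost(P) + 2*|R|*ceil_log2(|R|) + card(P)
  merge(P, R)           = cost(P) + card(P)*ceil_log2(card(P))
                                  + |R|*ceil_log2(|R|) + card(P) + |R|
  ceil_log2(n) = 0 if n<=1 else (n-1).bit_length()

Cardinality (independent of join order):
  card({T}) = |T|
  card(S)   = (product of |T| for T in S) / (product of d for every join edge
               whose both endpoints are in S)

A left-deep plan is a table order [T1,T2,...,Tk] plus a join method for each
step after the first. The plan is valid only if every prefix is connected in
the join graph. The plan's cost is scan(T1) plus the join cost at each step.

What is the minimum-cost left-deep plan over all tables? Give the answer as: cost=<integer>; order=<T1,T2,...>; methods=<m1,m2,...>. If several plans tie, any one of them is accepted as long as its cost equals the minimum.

Selinger DP (subsets sized 1..n):
  {C}: scan cost=40, card=40
  {A}: scan cost=150, card=150
  {B}: scan cost=150, card=150
  {AC}: card=150; try (C,hash)→780, (C,nl_idx)→1200, (A,merge)→1670, (C,merge)→1780, (A,hash)→2480, (A,nl)→6040 …(+1); best=780 via (C,hash)
  {BC}: card=300; try (C,hash)→780, (C,nl_idx)→1350, (B,merge)→1670, (C,merge)→1780, (B,hash)→2480, (B,nl)→6040 …(+1); best=780 via (C,hash)
  {ABC}: card=1125; try (B,hash)→3330, (B,merge)→3480, (A,hash)→3480, (A,merge)→5130, (B,nl)→23280, (A,nl)→45780; best=3330 via (B,hash)

cost=3330; order=A,C,B; methods=hash,hash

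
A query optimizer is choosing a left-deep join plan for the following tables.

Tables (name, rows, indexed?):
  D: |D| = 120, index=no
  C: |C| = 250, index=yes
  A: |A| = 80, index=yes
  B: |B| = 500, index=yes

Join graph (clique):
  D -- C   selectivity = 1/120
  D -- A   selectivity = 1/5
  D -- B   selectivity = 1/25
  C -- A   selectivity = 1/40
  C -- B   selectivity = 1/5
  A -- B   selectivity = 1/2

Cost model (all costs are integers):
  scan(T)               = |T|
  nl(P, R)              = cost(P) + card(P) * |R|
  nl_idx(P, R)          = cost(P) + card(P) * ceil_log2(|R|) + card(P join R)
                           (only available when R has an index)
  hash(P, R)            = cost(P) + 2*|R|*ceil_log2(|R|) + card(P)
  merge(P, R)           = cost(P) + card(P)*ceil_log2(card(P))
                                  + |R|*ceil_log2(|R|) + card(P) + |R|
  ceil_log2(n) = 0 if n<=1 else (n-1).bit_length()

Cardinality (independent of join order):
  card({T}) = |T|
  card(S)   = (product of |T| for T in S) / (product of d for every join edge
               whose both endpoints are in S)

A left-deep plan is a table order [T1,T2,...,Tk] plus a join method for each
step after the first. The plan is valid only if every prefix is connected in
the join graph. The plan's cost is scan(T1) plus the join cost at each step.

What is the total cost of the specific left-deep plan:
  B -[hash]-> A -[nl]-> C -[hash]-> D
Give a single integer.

step 1: scan B: cost=500, card=500
step 2: join A via hash
    card(P join A) = 500*80/(2) = 20000
    cost = 500 + 2*80*7 + 500 = 2120
step 3: join C via nl
    card(P join C) = 20000*250/(40*5) = 25000
    cost = 2120 + 20000*250 = 5002120
step 4: join D via hash
    card(P join D) = 25000*120/(120*5*25) = 200
    cost = 5002120 + 2*120*7 + 25000 = 5028800

5028800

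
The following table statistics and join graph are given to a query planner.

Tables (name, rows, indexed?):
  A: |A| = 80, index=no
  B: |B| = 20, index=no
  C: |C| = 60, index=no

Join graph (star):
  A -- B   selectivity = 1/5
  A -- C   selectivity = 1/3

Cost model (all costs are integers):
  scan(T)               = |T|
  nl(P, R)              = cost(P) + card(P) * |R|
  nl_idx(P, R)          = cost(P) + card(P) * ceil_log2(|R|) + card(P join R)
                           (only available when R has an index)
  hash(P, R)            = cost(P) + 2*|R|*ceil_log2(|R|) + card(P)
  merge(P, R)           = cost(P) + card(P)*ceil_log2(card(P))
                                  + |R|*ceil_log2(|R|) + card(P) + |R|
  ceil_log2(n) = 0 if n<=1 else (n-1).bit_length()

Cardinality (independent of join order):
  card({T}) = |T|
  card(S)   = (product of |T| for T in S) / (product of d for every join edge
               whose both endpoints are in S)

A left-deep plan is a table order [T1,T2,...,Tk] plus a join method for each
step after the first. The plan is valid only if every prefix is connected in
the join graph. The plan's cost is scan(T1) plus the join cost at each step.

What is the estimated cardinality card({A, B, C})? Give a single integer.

6400

Tables in S: A(80), B(20), C(60)
Edges inside S: A-B(d=5), A-C(d=3)
numerator = 80 * 20 * 60 = 96000
denominator = 5 * 3 = 15
card(S) = 96000 / 15 = 6400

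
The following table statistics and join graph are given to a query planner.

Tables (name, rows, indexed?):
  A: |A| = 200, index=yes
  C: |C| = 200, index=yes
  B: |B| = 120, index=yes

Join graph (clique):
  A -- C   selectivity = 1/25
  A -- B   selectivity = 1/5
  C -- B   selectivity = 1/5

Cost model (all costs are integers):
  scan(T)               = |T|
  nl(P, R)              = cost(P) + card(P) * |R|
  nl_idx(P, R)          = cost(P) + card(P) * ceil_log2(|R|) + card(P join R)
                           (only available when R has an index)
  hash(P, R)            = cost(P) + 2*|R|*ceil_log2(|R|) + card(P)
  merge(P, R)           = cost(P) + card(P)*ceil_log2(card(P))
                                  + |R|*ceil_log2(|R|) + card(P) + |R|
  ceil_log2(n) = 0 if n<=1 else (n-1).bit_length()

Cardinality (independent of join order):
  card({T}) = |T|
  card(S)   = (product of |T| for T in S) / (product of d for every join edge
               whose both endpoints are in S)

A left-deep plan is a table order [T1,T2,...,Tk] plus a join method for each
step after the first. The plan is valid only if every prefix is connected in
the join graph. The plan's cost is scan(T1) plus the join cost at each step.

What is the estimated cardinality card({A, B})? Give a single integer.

Tables in S: A(200), B(120)
Edges inside S: A-B(d=5)
numerator = 200 * 120 = 24000
denominator = 5 = 5
card(S) = 24000 / 5 = 4800

4800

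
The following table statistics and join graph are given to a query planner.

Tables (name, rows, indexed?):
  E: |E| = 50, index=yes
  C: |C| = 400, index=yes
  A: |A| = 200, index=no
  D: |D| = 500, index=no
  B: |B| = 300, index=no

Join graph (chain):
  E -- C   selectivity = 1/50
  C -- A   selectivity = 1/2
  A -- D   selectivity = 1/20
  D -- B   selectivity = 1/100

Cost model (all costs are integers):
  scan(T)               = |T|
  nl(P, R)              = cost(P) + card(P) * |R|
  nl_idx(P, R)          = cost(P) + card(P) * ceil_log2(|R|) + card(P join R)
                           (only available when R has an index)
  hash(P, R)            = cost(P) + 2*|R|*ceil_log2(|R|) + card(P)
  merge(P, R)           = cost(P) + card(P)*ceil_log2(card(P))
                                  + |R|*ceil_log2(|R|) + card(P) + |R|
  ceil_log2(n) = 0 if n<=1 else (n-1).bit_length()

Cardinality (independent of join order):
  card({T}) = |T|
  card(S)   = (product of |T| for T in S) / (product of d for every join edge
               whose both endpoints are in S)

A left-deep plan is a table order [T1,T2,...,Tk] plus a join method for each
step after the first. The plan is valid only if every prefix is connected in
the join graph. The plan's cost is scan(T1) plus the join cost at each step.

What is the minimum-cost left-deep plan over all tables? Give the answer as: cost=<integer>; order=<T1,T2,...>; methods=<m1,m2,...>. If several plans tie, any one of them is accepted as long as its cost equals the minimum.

cost=1058900; order=E,C,A,D,B; methods=nl_idx,hash,hash,hash

Selinger DP (subsets sized 1..n):
  {E}: scan cost=50, card=50
  {C}: scan cost=400, card=400
  {A}: scan cost=200, card=200
  {D}: scan cost=500, card=500
  {B}: scan cost=300, card=300
  {CE}: card=400; try (C,nl_idx)→900, (E,hash)→1400, (E,nl_idx)→3200, (C,merge)→4400, (E,merge)→4750, (C,hash)→7300 …(+2); best=900 via (C,nl_idx)
  {AC}: card=40000; try (A,hash)→4000, (C,merge)→6000, (A,merge)→6200, (C,hash)→7600, (C,nl_idx)→42000, (C,nl)→80200 …(+1); best=4000 via (A,hash)
  {AD}: card=5000; try (A,hash)→4200, (D,merge)→7000, (A,merge)→7300, (D,hash)→9400, (D,nl)→100200, (A,nl)→100500; best=4200 via (A,hash)
  {BD}: card=1500; try (B,hash)→6400, (D,merge)→8300, (B,merge)→8500, (D,hash)→9600, (D,nl)→150300, (B,nl)→150500; best=6400 via (B,hash)
  {ACE}: card=40000; try (A,hash)→4500, (A,merge)→6700, (E,hash)→44600, (A,nl)→80900, (E,nl_idx)→284000, (E,merge)→684350 …(+1); best=4500 via (A,hash)
  {ACD}: card=1000000; try (C,hash)→16400, (D,hash)→53000, (C,merge)→78200, (D,merge)→689000, (C,nl_idx)→1049200, (C,nl)→2004200 …(+1); best=16400 via (C,hash)
  {ABD}: card=15000; try (A,hash)→11100, (B,hash)→14600, (A,merge)→26200, (B,merge)→77200, (A,nl)→306400, (B,nl)→1504200; best=11100 via (A,hash)
  {ACDE}: card=1000000; try (D,hash)→53500, (D,merge)→689500, (E,hash)→1017000, (E,nl_idx)→7016400, (D,nl)→20004500, (E,merge)→21016750 …(+1); best=53500 via (D,hash)
  {ABCD}: card=3000000; try (C,hash)→33300, (C,merge)→240100, (B,hash)→1021800, (C,nl_idx)→3146100, (C,nl)→6011100, (B,merge)→21019400 …(+1); best=33300 via (C,hash)
  {ABCDE}: card=3000000; try (B,hash)→1058900, (E,hash)→3033900, (E,nl_idx)→21033300, (B,merge)→21056500, (E,merge)→69033650, (E,nl)→150033300 …(+1); best=1058900 via (B,hash)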